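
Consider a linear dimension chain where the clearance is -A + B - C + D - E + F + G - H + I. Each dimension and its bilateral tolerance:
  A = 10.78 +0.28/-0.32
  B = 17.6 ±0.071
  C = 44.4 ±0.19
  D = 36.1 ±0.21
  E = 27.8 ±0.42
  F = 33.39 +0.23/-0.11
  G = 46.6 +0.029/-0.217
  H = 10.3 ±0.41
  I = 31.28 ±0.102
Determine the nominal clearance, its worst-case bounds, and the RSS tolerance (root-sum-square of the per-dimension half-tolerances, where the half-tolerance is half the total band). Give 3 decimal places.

Stack each dimension's contribution:
  -A: nom -10.780 → Σnom=-10.780; wc +0.320/-0.280 → slack +0.320/-0.280; half-tol=0.300, Σhalf²=0.090000
  +B: nom +17.600 → Σnom=6.820; wc +0.071/-0.071 → slack +0.391/-0.351; half-tol=0.071, Σhalf²=0.095041
  -C: nom -44.400 → Σnom=-37.580; wc +0.190/-0.190 → slack +0.581/-0.541; half-tol=0.190, Σhalf²=0.131141
  +D: nom +36.100 → Σnom=-1.480; wc +0.210/-0.210 → slack +0.791/-0.751; half-tol=0.210, Σhalf²=0.175241
  -E: nom -27.800 → Σnom=-29.280; wc +0.420/-0.420 → slack +1.211/-1.171; half-tol=0.420, Σhalf²=0.351641
  +F: nom +33.390 → Σnom=4.110; wc +0.230/-0.110 → slack +1.441/-1.281; half-tol=0.170, Σhalf²=0.380541
  +G: nom +46.600 → Σnom=50.710; wc +0.029/-0.217 → slack +1.470/-1.498; half-tol=0.123, Σhalf²=0.395670
  -H: nom -10.300 → Σnom=40.410; wc +0.410/-0.410 → slack +1.880/-1.908; half-tol=0.410, Σhalf²=0.563770
  +I: nom +31.280 → Σnom=71.690; wc +0.102/-0.102 → slack +1.982/-2.010; half-tol=0.102, Σhalf²=0.574174
Nominal = 71.690. Worst-case = [71.690 - 2.010, 71.690 + 1.982] = [69.680, 73.672]. RSS = √0.574174 = 0.758.

nominal=71.690 wc=[69.680,73.672] rss=0.758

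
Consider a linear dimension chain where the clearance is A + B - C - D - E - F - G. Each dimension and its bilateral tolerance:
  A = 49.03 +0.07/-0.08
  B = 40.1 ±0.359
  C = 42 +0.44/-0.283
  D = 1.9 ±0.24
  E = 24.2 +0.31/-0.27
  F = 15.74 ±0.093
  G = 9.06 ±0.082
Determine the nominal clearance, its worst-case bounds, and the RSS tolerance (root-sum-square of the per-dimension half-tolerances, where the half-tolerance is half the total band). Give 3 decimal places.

Stack each dimension's contribution:
  +A: nom +49.030 → Σnom=49.030; wc +0.070/-0.080 → slack +0.070/-0.080; half-tol=0.075, Σhalf²=0.005625
  +B: nom +40.100 → Σnom=89.130; wc +0.359/-0.359 → slack +0.429/-0.439; half-tol=0.359, Σhalf²=0.134506
  -C: nom -42.000 → Σnom=47.130; wc +0.283/-0.440 → slack +0.712/-0.879; half-tol=0.361, Σhalf²=0.265188
  -D: nom -1.900 → Σnom=45.230; wc +0.240/-0.240 → slack +0.952/-1.119; half-tol=0.240, Σhalf²=0.322788
  -E: nom -24.200 → Σnom=21.030; wc +0.270/-0.310 → slack +1.222/-1.429; half-tol=0.290, Σhalf²=0.406888
  -F: nom -15.740 → Σnom=5.290; wc +0.093/-0.093 → slack +1.315/-1.522; half-tol=0.093, Σhalf²=0.415537
  -G: nom -9.060 → Σnom=-3.770; wc +0.082/-0.082 → slack +1.397/-1.604; half-tol=0.082, Σhalf²=0.422261
Nominal = -3.770. Worst-case = [-3.770 - 1.604, -3.770 + 1.397] = [-5.374, -2.373]. RSS = √0.422261 = 0.650.

nominal=-3.770 wc=[-5.374,-2.373] rss=0.650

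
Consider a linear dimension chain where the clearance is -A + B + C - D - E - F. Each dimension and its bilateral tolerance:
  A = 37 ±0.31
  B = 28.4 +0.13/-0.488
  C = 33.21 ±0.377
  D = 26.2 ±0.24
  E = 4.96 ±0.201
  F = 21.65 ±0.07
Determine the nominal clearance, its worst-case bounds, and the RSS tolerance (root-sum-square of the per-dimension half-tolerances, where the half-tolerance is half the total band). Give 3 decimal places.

Stack each dimension's contribution:
  -A: nom -37.000 → Σnom=-37.000; wc +0.310/-0.310 → slack +0.310/-0.310; half-tol=0.310, Σhalf²=0.096100
  +B: nom +28.400 → Σnom=-8.600; wc +0.130/-0.488 → slack +0.440/-0.798; half-tol=0.309, Σhalf²=0.191581
  +C: nom +33.210 → Σnom=24.610; wc +0.377/-0.377 → slack +0.817/-1.175; half-tol=0.377, Σhalf²=0.333710
  -D: nom -26.200 → Σnom=-1.590; wc +0.240/-0.240 → slack +1.057/-1.415; half-tol=0.240, Σhalf²=0.391310
  -E: nom -4.960 → Σnom=-6.550; wc +0.201/-0.201 → slack +1.258/-1.616; half-tol=0.201, Σhalf²=0.431711
  -F: nom -21.650 → Σnom=-28.200; wc +0.070/-0.070 → slack +1.328/-1.686; half-tol=0.070, Σhalf²=0.436611
Nominal = -28.200. Worst-case = [-28.200 - 1.686, -28.200 + 1.328] = [-29.886, -26.872]. RSS = √0.436611 = 0.661.

nominal=-28.200 wc=[-29.886,-26.872] rss=0.661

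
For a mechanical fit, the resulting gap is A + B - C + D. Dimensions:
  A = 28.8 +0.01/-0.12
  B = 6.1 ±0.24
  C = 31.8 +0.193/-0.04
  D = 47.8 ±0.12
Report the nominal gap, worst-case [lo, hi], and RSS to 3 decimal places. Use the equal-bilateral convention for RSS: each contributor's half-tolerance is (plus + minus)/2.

nominal=50.900 wc=[50.227,51.310] rss=0.300

Stack each dimension's contribution:
  +A: nom +28.800 → Σnom=28.800; wc +0.010/-0.120 → slack +0.010/-0.120; half-tol=0.065, Σhalf²=0.004225
  +B: nom +6.100 → Σnom=34.900; wc +0.240/-0.240 → slack +0.250/-0.360; half-tol=0.240, Σhalf²=0.061825
  -C: nom -31.800 → Σnom=3.100; wc +0.040/-0.193 → slack +0.290/-0.553; half-tol=0.117, Σhalf²=0.075397
  +D: nom +47.800 → Σnom=50.900; wc +0.120/-0.120 → slack +0.410/-0.673; half-tol=0.120, Σhalf²=0.089797
Nominal = 50.900. Worst-case = [50.900 - 0.673, 50.900 + 0.410] = [50.227, 51.310]. RSS = √0.089797 = 0.300.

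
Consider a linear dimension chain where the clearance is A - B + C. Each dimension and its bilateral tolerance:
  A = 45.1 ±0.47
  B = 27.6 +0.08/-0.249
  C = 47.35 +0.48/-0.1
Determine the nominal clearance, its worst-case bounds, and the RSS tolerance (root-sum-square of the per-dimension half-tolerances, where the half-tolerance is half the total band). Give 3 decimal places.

nominal=64.850 wc=[64.200,66.049] rss=0.576

Stack each dimension's contribution:
  +A: nom +45.100 → Σnom=45.100; wc +0.470/-0.470 → slack +0.470/-0.470; half-tol=0.470, Σhalf²=0.220900
  -B: nom -27.600 → Σnom=17.500; wc +0.249/-0.080 → slack +0.719/-0.550; half-tol=0.165, Σhalf²=0.247960
  +C: nom +47.350 → Σnom=64.850; wc +0.480/-0.100 → slack +1.199/-0.650; half-tol=0.290, Σhalf²=0.332060
Nominal = 64.850. Worst-case = [64.850 - 0.650, 64.850 + 1.199] = [64.200, 66.049]. RSS = √0.332060 = 0.576.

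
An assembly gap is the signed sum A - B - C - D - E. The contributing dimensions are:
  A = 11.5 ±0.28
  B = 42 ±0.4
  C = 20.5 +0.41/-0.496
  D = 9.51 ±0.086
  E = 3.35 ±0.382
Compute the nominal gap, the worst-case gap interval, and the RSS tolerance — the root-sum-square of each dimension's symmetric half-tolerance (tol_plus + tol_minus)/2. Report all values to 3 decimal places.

nominal=-63.860 wc=[-65.418,-62.216] rss=0.773

Stack each dimension's contribution:
  +A: nom +11.500 → Σnom=11.500; wc +0.280/-0.280 → slack +0.280/-0.280; half-tol=0.280, Σhalf²=0.078400
  -B: nom -42.000 → Σnom=-30.500; wc +0.400/-0.400 → slack +0.680/-0.680; half-tol=0.400, Σhalf²=0.238400
  -C: nom -20.500 → Σnom=-51.000; wc +0.496/-0.410 → slack +1.176/-1.090; half-tol=0.453, Σhalf²=0.443609
  -D: nom -9.510 → Σnom=-60.510; wc +0.086/-0.086 → slack +1.262/-1.176; half-tol=0.086, Σhalf²=0.451005
  -E: nom -3.350 → Σnom=-63.860; wc +0.382/-0.382 → slack +1.644/-1.558; half-tol=0.382, Σhalf²=0.596929
Nominal = -63.860. Worst-case = [-63.860 - 1.558, -63.860 + 1.644] = [-65.418, -62.216]. RSS = √0.596929 = 0.773.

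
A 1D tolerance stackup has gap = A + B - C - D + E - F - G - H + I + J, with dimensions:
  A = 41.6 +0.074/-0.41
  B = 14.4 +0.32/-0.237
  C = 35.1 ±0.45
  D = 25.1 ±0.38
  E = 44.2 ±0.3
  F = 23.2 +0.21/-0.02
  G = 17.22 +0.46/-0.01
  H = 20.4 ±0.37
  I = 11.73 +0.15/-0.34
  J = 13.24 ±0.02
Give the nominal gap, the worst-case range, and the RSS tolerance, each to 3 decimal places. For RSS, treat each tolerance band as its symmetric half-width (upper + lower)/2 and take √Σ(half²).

Stack each dimension's contribution:
  +A: nom +41.600 → Σnom=41.600; wc +0.074/-0.410 → slack +0.074/-0.410; half-tol=0.242, Σhalf²=0.058564
  +B: nom +14.400 → Σnom=56.000; wc +0.320/-0.237 → slack +0.394/-0.647; half-tol=0.278, Σhalf²=0.136126
  -C: nom -35.100 → Σnom=20.900; wc +0.450/-0.450 → slack +0.844/-1.097; half-tol=0.450, Σhalf²=0.338626
  -D: nom -25.100 → Σnom=-4.200; wc +0.380/-0.380 → slack +1.224/-1.477; half-tol=0.380, Σhalf²=0.483026
  +E: nom +44.200 → Σnom=40.000; wc +0.300/-0.300 → slack +1.524/-1.777; half-tol=0.300, Σhalf²=0.573026
  -F: nom -23.200 → Σnom=16.800; wc +0.020/-0.210 → slack +1.544/-1.987; half-tol=0.115, Σhalf²=0.586251
  -G: nom -17.220 → Σnom=-0.420; wc +0.010/-0.460 → slack +1.554/-2.447; half-tol=0.235, Σhalf²=0.641476
  -H: nom -20.400 → Σnom=-20.820; wc +0.370/-0.370 → slack +1.924/-2.817; half-tol=0.370, Σhalf²=0.778376
  +I: nom +11.730 → Σnom=-9.090; wc +0.150/-0.340 → slack +2.074/-3.157; half-tol=0.245, Σhalf²=0.838401
  +J: nom +13.240 → Σnom=4.150; wc +0.020/-0.020 → slack +2.094/-3.177; half-tol=0.020, Σhalf²=0.838801
Nominal = 4.150. Worst-case = [4.150 - 3.177, 4.150 + 2.094] = [0.973, 6.244]. RSS = √0.838801 = 0.916.

nominal=4.150 wc=[0.973,6.244] rss=0.916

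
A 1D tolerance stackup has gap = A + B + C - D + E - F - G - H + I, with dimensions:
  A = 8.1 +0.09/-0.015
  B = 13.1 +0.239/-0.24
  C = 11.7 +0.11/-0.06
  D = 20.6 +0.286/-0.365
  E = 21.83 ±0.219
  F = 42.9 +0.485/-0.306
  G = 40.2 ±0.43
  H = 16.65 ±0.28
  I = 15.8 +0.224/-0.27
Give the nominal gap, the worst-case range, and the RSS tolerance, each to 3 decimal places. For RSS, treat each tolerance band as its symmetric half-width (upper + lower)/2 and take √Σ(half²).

nominal=-49.820 wc=[-52.105,-47.557] rss=0.838

Stack each dimension's contribution:
  +A: nom +8.100 → Σnom=8.100; wc +0.090/-0.015 → slack +0.090/-0.015; half-tol=0.052, Σhalf²=0.002756
  +B: nom +13.100 → Σnom=21.200; wc +0.239/-0.240 → slack +0.329/-0.255; half-tol=0.239, Σhalf²=0.060116
  +C: nom +11.700 → Σnom=32.900; wc +0.110/-0.060 → slack +0.439/-0.315; half-tol=0.085, Σhalf²=0.067341
  -D: nom -20.600 → Σnom=12.300; wc +0.365/-0.286 → slack +0.804/-0.601; half-tol=0.326, Σhalf²=0.173292
  +E: nom +21.830 → Σnom=34.130; wc +0.219/-0.219 → slack +1.023/-0.820; half-tol=0.219, Σhalf²=0.221253
  -F: nom -42.900 → Σnom=-8.770; wc +0.306/-0.485 → slack +1.329/-1.305; half-tol=0.395, Σhalf²=0.377673
  -G: nom -40.200 → Σnom=-48.970; wc +0.430/-0.430 → slack +1.759/-1.735; half-tol=0.430, Σhalf²=0.562573
  -H: nom -16.650 → Σnom=-65.620; wc +0.280/-0.280 → slack +2.039/-2.015; half-tol=0.280, Σhalf²=0.640973
  +I: nom +15.800 → Σnom=-49.820; wc +0.224/-0.270 → slack +2.263/-2.285; half-tol=0.247, Σhalf²=0.701982
Nominal = -49.820. Worst-case = [-49.820 - 2.285, -49.820 + 2.263] = [-52.105, -47.557]. RSS = √0.701982 = 0.838.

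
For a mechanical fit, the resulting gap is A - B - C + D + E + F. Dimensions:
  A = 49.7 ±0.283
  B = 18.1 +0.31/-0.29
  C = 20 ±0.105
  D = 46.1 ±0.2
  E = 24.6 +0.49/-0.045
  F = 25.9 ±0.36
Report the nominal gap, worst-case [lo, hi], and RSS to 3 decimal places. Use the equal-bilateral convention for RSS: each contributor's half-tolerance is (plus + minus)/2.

nominal=108.200 wc=[106.897,109.928] rss=0.650

Stack each dimension's contribution:
  +A: nom +49.700 → Σnom=49.700; wc +0.283/-0.283 → slack +0.283/-0.283; half-tol=0.283, Σhalf²=0.080089
  -B: nom -18.100 → Σnom=31.600; wc +0.290/-0.310 → slack +0.573/-0.593; half-tol=0.300, Σhalf²=0.170089
  -C: nom -20.000 → Σnom=11.600; wc +0.105/-0.105 → slack +0.678/-0.698; half-tol=0.105, Σhalf²=0.181114
  +D: nom +46.100 → Σnom=57.700; wc +0.200/-0.200 → slack +0.878/-0.898; half-tol=0.200, Σhalf²=0.221114
  +E: nom +24.600 → Σnom=82.300; wc +0.490/-0.045 → slack +1.368/-0.943; half-tol=0.268, Σhalf²=0.292670
  +F: nom +25.900 → Σnom=108.200; wc +0.360/-0.360 → slack +1.728/-1.303; half-tol=0.360, Σhalf²=0.422270
Nominal = 108.200. Worst-case = [108.200 - 1.303, 108.200 + 1.728] = [106.897, 109.928]. RSS = √0.422270 = 0.650.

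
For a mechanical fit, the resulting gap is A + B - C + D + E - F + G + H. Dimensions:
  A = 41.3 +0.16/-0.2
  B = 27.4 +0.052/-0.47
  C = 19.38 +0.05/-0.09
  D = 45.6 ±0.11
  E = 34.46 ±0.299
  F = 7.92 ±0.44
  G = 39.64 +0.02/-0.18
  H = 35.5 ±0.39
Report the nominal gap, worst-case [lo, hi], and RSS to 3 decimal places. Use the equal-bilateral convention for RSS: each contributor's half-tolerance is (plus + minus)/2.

Stack each dimension's contribution:
  +A: nom +41.300 → Σnom=41.300; wc +0.160/-0.200 → slack +0.160/-0.200; half-tol=0.180, Σhalf²=0.032400
  +B: nom +27.400 → Σnom=68.700; wc +0.052/-0.470 → slack +0.212/-0.670; half-tol=0.261, Σhalf²=0.100521
  -C: nom -19.380 → Σnom=49.320; wc +0.090/-0.050 → slack +0.302/-0.720; half-tol=0.070, Σhalf²=0.105421
  +D: nom +45.600 → Σnom=94.920; wc +0.110/-0.110 → slack +0.412/-0.830; half-tol=0.110, Σhalf²=0.117521
  +E: nom +34.460 → Σnom=129.380; wc +0.299/-0.299 → slack +0.711/-1.129; half-tol=0.299, Σhalf²=0.206922
  -F: nom -7.920 → Σnom=121.460; wc +0.440/-0.440 → slack +1.151/-1.569; half-tol=0.440, Σhalf²=0.400522
  +G: nom +39.640 → Σnom=161.100; wc +0.020/-0.180 → slack +1.171/-1.749; half-tol=0.100, Σhalf²=0.410522
  +H: nom +35.500 → Σnom=196.600; wc +0.390/-0.390 → slack +1.561/-2.139; half-tol=0.390, Σhalf²=0.562622
Nominal = 196.600. Worst-case = [196.600 - 2.139, 196.600 + 1.561] = [194.461, 198.161]. RSS = √0.562622 = 0.750.

nominal=196.600 wc=[194.461,198.161] rss=0.750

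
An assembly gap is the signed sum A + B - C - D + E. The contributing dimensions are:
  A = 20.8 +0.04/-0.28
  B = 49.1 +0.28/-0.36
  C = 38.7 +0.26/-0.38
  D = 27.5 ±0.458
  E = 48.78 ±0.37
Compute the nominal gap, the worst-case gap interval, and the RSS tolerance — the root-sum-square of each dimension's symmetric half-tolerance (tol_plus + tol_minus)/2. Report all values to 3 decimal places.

Stack each dimension's contribution:
  +A: nom +20.800 → Σnom=20.800; wc +0.040/-0.280 → slack +0.040/-0.280; half-tol=0.160, Σhalf²=0.025600
  +B: nom +49.100 → Σnom=69.900; wc +0.280/-0.360 → slack +0.320/-0.640; half-tol=0.320, Σhalf²=0.128000
  -C: nom -38.700 → Σnom=31.200; wc +0.380/-0.260 → slack +0.700/-0.900; half-tol=0.320, Σhalf²=0.230400
  -D: nom -27.500 → Σnom=3.700; wc +0.458/-0.458 → slack +1.158/-1.358; half-tol=0.458, Σhalf²=0.440164
  +E: nom +48.780 → Σnom=52.480; wc +0.370/-0.370 → slack +1.528/-1.728; half-tol=0.370, Σhalf²=0.577064
Nominal = 52.480. Worst-case = [52.480 - 1.728, 52.480 + 1.528] = [50.752, 54.008]. RSS = √0.577064 = 0.760.

nominal=52.480 wc=[50.752,54.008] rss=0.760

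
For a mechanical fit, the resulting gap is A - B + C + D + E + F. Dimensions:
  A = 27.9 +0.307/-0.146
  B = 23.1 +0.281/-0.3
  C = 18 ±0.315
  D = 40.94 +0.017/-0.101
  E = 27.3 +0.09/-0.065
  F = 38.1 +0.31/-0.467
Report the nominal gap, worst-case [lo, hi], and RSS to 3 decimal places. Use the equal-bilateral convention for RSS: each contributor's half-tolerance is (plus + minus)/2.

nominal=129.140 wc=[127.765,130.479] rss=0.629

Stack each dimension's contribution:
  +A: nom +27.900 → Σnom=27.900; wc +0.307/-0.146 → slack +0.307/-0.146; half-tol=0.226, Σhalf²=0.051302
  -B: nom -23.100 → Σnom=4.800; wc +0.300/-0.281 → slack +0.607/-0.427; half-tol=0.290, Σhalf²=0.135692
  +C: nom +18.000 → Σnom=22.800; wc +0.315/-0.315 → slack +0.922/-0.742; half-tol=0.315, Σhalf²=0.234918
  +D: nom +40.940 → Σnom=63.740; wc +0.017/-0.101 → slack +0.939/-0.843; half-tol=0.059, Σhalf²=0.238399
  +E: nom +27.300 → Σnom=91.040; wc +0.090/-0.065 → slack +1.029/-0.908; half-tol=0.077, Σhalf²=0.244405
  +F: nom +38.100 → Σnom=129.140; wc +0.310/-0.467 → slack +1.339/-1.375; half-tol=0.389, Σhalf²=0.395337
Nominal = 129.140. Worst-case = [129.140 - 1.375, 129.140 + 1.339] = [127.765, 130.479]. RSS = √0.395337 = 0.629.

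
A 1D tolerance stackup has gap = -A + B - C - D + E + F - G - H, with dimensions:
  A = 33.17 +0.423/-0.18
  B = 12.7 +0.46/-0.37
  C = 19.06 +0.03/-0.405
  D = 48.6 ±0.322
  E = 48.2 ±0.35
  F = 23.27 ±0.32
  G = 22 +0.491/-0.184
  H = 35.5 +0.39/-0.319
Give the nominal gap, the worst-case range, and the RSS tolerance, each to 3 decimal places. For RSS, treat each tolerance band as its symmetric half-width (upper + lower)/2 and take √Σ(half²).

Stack each dimension's contribution:
  -A: nom -33.170 → Σnom=-33.170; wc +0.180/-0.423 → slack +0.180/-0.423; half-tol=0.301, Σhalf²=0.090902
  +B: nom +12.700 → Σnom=-20.470; wc +0.460/-0.370 → slack +0.640/-0.793; half-tol=0.415, Σhalf²=0.263127
  -C: nom -19.060 → Σnom=-39.530; wc +0.405/-0.030 → slack +1.045/-0.823; half-tol=0.218, Σhalf²=0.310434
  -D: nom -48.600 → Σnom=-88.130; wc +0.322/-0.322 → slack +1.367/-1.145; half-tol=0.322, Σhalf²=0.414118
  +E: nom +48.200 → Σnom=-39.930; wc +0.350/-0.350 → slack +1.717/-1.495; half-tol=0.350, Σhalf²=0.536617
  +F: nom +23.270 → Σnom=-16.660; wc +0.320/-0.320 → slack +2.037/-1.815; half-tol=0.320, Σhalf²=0.639018
  -G: nom -22.000 → Σnom=-38.660; wc +0.184/-0.491 → slack +2.221/-2.306; half-tol=0.338, Σhalf²=0.752924
  -H: nom -35.500 → Σnom=-74.160; wc +0.319/-0.390 → slack +2.540/-2.696; half-tol=0.355, Σhalf²=0.878594
Nominal = -74.160. Worst-case = [-74.160 - 2.696, -74.160 + 2.540] = [-76.856, -71.620]. RSS = √0.878594 = 0.937.

nominal=-74.160 wc=[-76.856,-71.620] rss=0.937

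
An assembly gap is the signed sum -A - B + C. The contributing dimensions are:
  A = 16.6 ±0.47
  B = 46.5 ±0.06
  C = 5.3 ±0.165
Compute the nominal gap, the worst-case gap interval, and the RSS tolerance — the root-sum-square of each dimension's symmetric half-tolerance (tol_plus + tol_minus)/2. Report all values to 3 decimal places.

Stack each dimension's contribution:
  -A: nom -16.600 → Σnom=-16.600; wc +0.470/-0.470 → slack +0.470/-0.470; half-tol=0.470, Σhalf²=0.220900
  -B: nom -46.500 → Σnom=-63.100; wc +0.060/-0.060 → slack +0.530/-0.530; half-tol=0.060, Σhalf²=0.224500
  +C: nom +5.300 → Σnom=-57.800; wc +0.165/-0.165 → slack +0.695/-0.695; half-tol=0.165, Σhalf²=0.251725
Nominal = -57.800. Worst-case = [-57.800 - 0.695, -57.800 + 0.695] = [-58.495, -57.105]. RSS = √0.251725 = 0.502.

nominal=-57.800 wc=[-58.495,-57.105] rss=0.502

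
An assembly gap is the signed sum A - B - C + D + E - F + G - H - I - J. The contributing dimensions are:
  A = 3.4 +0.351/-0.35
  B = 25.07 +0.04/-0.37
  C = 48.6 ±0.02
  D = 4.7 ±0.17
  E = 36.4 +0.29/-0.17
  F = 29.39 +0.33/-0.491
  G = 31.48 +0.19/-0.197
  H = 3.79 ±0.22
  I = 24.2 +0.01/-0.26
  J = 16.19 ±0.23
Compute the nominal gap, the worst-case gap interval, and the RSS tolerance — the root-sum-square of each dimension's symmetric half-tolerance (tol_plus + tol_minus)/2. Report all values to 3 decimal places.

Stack each dimension's contribution:
  +A: nom +3.400 → Σnom=3.400; wc +0.351/-0.350 → slack +0.351/-0.350; half-tol=0.350, Σhalf²=0.122850
  -B: nom -25.070 → Σnom=-21.670; wc +0.370/-0.040 → slack +0.721/-0.390; half-tol=0.205, Σhalf²=0.164875
  -C: nom -48.600 → Σnom=-70.270; wc +0.020/-0.020 → slack +0.741/-0.410; half-tol=0.020, Σhalf²=0.165275
  +D: nom +4.700 → Σnom=-65.570; wc +0.170/-0.170 → slack +0.911/-0.580; half-tol=0.170, Σhalf²=0.194175
  +E: nom +36.400 → Σnom=-29.170; wc +0.290/-0.170 → slack +1.201/-0.750; half-tol=0.230, Σhalf²=0.247075
  -F: nom -29.390 → Σnom=-58.560; wc +0.491/-0.330 → slack +1.692/-1.080; half-tol=0.410, Σhalf²=0.415585
  +G: nom +31.480 → Σnom=-27.080; wc +0.190/-0.197 → slack +1.882/-1.277; half-tol=0.194, Σhalf²=0.453028
  -H: nom -3.790 → Σnom=-30.870; wc +0.220/-0.220 → slack +2.102/-1.497; half-tol=0.220, Σhalf²=0.501428
  -I: nom -24.200 → Σnom=-55.070; wc +0.260/-0.010 → slack +2.362/-1.507; half-tol=0.135, Σhalf²=0.519653
  -J: nom -16.190 → Σnom=-71.260; wc +0.230/-0.230 → slack +2.592/-1.737; half-tol=0.230, Σhalf²=0.572553
Nominal = -71.260. Worst-case = [-71.260 - 1.737, -71.260 + 2.592] = [-72.997, -68.668]. RSS = √0.572553 = 0.757.

nominal=-71.260 wc=[-72.997,-68.668] rss=0.757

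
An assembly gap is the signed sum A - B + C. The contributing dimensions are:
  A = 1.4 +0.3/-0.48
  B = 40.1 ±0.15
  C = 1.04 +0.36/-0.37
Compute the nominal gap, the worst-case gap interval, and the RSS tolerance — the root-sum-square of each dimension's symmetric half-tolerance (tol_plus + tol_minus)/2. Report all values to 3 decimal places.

Stack each dimension's contribution:
  +A: nom +1.400 → Σnom=1.400; wc +0.300/-0.480 → slack +0.300/-0.480; half-tol=0.390, Σhalf²=0.152100
  -B: nom -40.100 → Σnom=-38.700; wc +0.150/-0.150 → slack +0.450/-0.630; half-tol=0.150, Σhalf²=0.174600
  +C: nom +1.040 → Σnom=-37.660; wc +0.360/-0.370 → slack +0.810/-1.000; half-tol=0.365, Σhalf²=0.307825
Nominal = -37.660. Worst-case = [-37.660 - 1.000, -37.660 + 0.810] = [-38.660, -36.850]. RSS = √0.307825 = 0.555.

nominal=-37.660 wc=[-38.660,-36.850] rss=0.555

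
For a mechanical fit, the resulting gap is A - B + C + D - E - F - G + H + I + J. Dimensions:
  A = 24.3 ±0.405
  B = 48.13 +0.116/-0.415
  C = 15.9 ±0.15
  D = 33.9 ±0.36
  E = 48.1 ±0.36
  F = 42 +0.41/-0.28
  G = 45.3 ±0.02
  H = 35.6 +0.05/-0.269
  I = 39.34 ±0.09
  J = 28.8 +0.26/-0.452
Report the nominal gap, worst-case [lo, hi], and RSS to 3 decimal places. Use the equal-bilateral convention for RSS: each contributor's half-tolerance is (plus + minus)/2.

nominal=-5.690 wc=[-8.322,-3.300] rss=0.892

Stack each dimension's contribution:
  +A: nom +24.300 → Σnom=24.300; wc +0.405/-0.405 → slack +0.405/-0.405; half-tol=0.405, Σhalf²=0.164025
  -B: nom -48.130 → Σnom=-23.830; wc +0.415/-0.116 → slack +0.820/-0.521; half-tol=0.266, Σhalf²=0.234515
  +C: nom +15.900 → Σnom=-7.930; wc +0.150/-0.150 → slack +0.970/-0.671; half-tol=0.150, Σhalf²=0.257015
  +D: nom +33.900 → Σnom=25.970; wc +0.360/-0.360 → slack +1.330/-1.031; half-tol=0.360, Σhalf²=0.386615
  -E: nom -48.100 → Σnom=-22.130; wc +0.360/-0.360 → slack +1.690/-1.391; half-tol=0.360, Σhalf²=0.516215
  -F: nom -42.000 → Σnom=-64.130; wc +0.280/-0.410 → slack +1.970/-1.801; half-tol=0.345, Σhalf²=0.635240
  -G: nom -45.300 → Σnom=-109.430; wc +0.020/-0.020 → slack +1.990/-1.821; half-tol=0.020, Σhalf²=0.635640
  +H: nom +35.600 → Σnom=-73.830; wc +0.050/-0.269 → slack +2.040/-2.090; half-tol=0.160, Σhalf²=0.661080
  +I: nom +39.340 → Σnom=-34.490; wc +0.090/-0.090 → slack +2.130/-2.180; half-tol=0.090, Σhalf²=0.669180
  +J: nom +28.800 → Σnom=-5.690; wc +0.260/-0.452 → slack +2.390/-2.632; half-tol=0.356, Σhalf²=0.795916
Nominal = -5.690. Worst-case = [-5.690 - 2.632, -5.690 + 2.390] = [-8.322, -3.300]. RSS = √0.795916 = 0.892.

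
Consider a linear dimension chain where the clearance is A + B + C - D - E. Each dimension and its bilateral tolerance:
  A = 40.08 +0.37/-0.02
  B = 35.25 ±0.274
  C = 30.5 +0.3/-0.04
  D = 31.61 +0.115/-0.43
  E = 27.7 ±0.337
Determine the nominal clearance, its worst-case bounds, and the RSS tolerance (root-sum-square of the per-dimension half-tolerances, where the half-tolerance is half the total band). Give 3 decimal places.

nominal=46.520 wc=[45.734,48.231] rss=0.574

Stack each dimension's contribution:
  +A: nom +40.080 → Σnom=40.080; wc +0.370/-0.020 → slack +0.370/-0.020; half-tol=0.195, Σhalf²=0.038025
  +B: nom +35.250 → Σnom=75.330; wc +0.274/-0.274 → slack +0.644/-0.294; half-tol=0.274, Σhalf²=0.113101
  +C: nom +30.500 → Σnom=105.830; wc +0.300/-0.040 → slack +0.944/-0.334; half-tol=0.170, Σhalf²=0.142001
  -D: nom -31.610 → Σnom=74.220; wc +0.430/-0.115 → slack +1.374/-0.449; half-tol=0.273, Σhalf²=0.216257
  -E: nom -27.700 → Σnom=46.520; wc +0.337/-0.337 → slack +1.711/-0.786; half-tol=0.337, Σhalf²=0.329826
Nominal = 46.520. Worst-case = [46.520 - 0.786, 46.520 + 1.711] = [45.734, 48.231]. RSS = √0.329826 = 0.574.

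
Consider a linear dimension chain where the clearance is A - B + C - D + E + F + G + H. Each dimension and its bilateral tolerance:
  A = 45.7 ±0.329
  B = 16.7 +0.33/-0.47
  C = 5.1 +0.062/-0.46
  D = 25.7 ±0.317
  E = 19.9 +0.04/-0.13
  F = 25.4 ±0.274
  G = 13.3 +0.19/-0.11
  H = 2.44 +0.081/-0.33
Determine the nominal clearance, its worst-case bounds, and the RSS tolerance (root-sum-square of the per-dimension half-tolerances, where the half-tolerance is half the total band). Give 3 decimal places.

Stack each dimension's contribution:
  +A: nom +45.700 → Σnom=45.700; wc +0.329/-0.329 → slack +0.329/-0.329; half-tol=0.329, Σhalf²=0.108241
  -B: nom -16.700 → Σnom=29.000; wc +0.470/-0.330 → slack +0.799/-0.659; half-tol=0.400, Σhalf²=0.268241
  +C: nom +5.100 → Σnom=34.100; wc +0.062/-0.460 → slack +0.861/-1.119; half-tol=0.261, Σhalf²=0.336362
  -D: nom -25.700 → Σnom=8.400; wc +0.317/-0.317 → slack +1.178/-1.436; half-tol=0.317, Σhalf²=0.436851
  +E: nom +19.900 → Σnom=28.300; wc +0.040/-0.130 → slack +1.218/-1.566; half-tol=0.085, Σhalf²=0.444076
  +F: nom +25.400 → Σnom=53.700; wc +0.274/-0.274 → slack +1.492/-1.840; half-tol=0.274, Σhalf²=0.519152
  +G: nom +13.300 → Σnom=67.000; wc +0.190/-0.110 → slack +1.682/-1.950; half-tol=0.150, Σhalf²=0.541652
  +H: nom +2.440 → Σnom=69.440; wc +0.081/-0.330 → slack +1.763/-2.280; half-tol=0.206, Σhalf²=0.583882
Nominal = 69.440. Worst-case = [69.440 - 2.280, 69.440 + 1.763] = [67.160, 71.203]. RSS = √0.583882 = 0.764.

nominal=69.440 wc=[67.160,71.203] rss=0.764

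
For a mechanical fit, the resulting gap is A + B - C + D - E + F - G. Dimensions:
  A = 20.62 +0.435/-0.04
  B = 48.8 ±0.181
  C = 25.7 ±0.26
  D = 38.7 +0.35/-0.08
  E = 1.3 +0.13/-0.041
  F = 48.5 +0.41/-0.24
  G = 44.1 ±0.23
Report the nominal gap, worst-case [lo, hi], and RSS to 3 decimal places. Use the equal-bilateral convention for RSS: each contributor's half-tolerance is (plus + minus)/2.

nominal=85.520 wc=[84.359,87.427] rss=0.607

Stack each dimension's contribution:
  +A: nom +20.620 → Σnom=20.620; wc +0.435/-0.040 → slack +0.435/-0.040; half-tol=0.237, Σhalf²=0.056406
  +B: nom +48.800 → Σnom=69.420; wc +0.181/-0.181 → slack +0.616/-0.221; half-tol=0.181, Σhalf²=0.089167
  -C: nom -25.700 → Σnom=43.720; wc +0.260/-0.260 → slack +0.876/-0.481; half-tol=0.260, Σhalf²=0.156767
  +D: nom +38.700 → Σnom=82.420; wc +0.350/-0.080 → slack +1.226/-0.561; half-tol=0.215, Σhalf²=0.202992
  -E: nom -1.300 → Σnom=81.120; wc +0.041/-0.130 → slack +1.267/-0.691; half-tol=0.086, Σhalf²=0.210303
  +F: nom +48.500 → Σnom=129.620; wc +0.410/-0.240 → slack +1.677/-0.931; half-tol=0.325, Σhalf²=0.315927
  -G: nom -44.100 → Σnom=85.520; wc +0.230/-0.230 → slack +1.907/-1.161; half-tol=0.230, Σhalf²=0.368827
Nominal = 85.520. Worst-case = [85.520 - 1.161, 85.520 + 1.907] = [84.359, 87.427]. RSS = √0.368827 = 0.607.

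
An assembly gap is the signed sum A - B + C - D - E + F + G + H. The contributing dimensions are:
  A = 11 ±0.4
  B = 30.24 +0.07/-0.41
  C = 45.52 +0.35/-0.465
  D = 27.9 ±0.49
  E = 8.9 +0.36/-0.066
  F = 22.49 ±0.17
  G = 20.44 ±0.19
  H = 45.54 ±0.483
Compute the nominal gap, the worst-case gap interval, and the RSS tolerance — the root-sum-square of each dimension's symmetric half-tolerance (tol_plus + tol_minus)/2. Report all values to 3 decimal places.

nominal=77.950 wc=[75.322,80.509] rss=0.984

Stack each dimension's contribution:
  +A: nom +11.000 → Σnom=11.000; wc +0.400/-0.400 → slack +0.400/-0.400; half-tol=0.400, Σhalf²=0.160000
  -B: nom -30.240 → Σnom=-19.240; wc +0.410/-0.070 → slack +0.810/-0.470; half-tol=0.240, Σhalf²=0.217600
  +C: nom +45.520 → Σnom=26.280; wc +0.350/-0.465 → slack +1.160/-0.935; half-tol=0.407, Σhalf²=0.383656
  -D: nom -27.900 → Σnom=-1.620; wc +0.490/-0.490 → slack +1.650/-1.425; half-tol=0.490, Σhalf²=0.623756
  -E: nom -8.900 → Σnom=-10.520; wc +0.066/-0.360 → slack +1.716/-1.785; half-tol=0.213, Σhalf²=0.669125
  +F: nom +22.490 → Σnom=11.970; wc +0.170/-0.170 → slack +1.886/-1.955; half-tol=0.170, Σhalf²=0.698025
  +G: nom +20.440 → Σnom=32.410; wc +0.190/-0.190 → slack +2.076/-2.145; half-tol=0.190, Σhalf²=0.734125
  +H: nom +45.540 → Σnom=77.950; wc +0.483/-0.483 → slack +2.559/-2.628; half-tol=0.483, Σhalf²=0.967414
Nominal = 77.950. Worst-case = [77.950 - 2.628, 77.950 + 2.559] = [75.322, 80.509]. RSS = √0.967414 = 0.984.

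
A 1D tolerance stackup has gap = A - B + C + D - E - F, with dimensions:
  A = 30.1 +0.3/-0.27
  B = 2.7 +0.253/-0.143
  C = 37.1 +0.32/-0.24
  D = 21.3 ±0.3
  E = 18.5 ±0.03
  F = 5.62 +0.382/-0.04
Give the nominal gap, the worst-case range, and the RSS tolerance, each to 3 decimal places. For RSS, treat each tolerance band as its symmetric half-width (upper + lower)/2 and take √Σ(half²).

Stack each dimension's contribution:
  +A: nom +30.100 → Σnom=30.100; wc +0.300/-0.270 → slack +0.300/-0.270; half-tol=0.285, Σhalf²=0.081225
  -B: nom -2.700 → Σnom=27.400; wc +0.143/-0.253 → slack +0.443/-0.523; half-tol=0.198, Σhalf²=0.120429
  +C: nom +37.100 → Σnom=64.500; wc +0.320/-0.240 → slack +0.763/-0.763; half-tol=0.280, Σhalf²=0.198829
  +D: nom +21.300 → Σnom=85.800; wc +0.300/-0.300 → slack +1.063/-1.063; half-tol=0.300, Σhalf²=0.288829
  -E: nom -18.500 → Σnom=67.300; wc +0.030/-0.030 → slack +1.093/-1.093; half-tol=0.030, Σhalf²=0.289729
  -F: nom -5.620 → Σnom=61.680; wc +0.040/-0.382 → slack +1.133/-1.475; half-tol=0.211, Σhalf²=0.334250
Nominal = 61.680. Worst-case = [61.680 - 1.475, 61.680 + 1.133] = [60.205, 62.813]. RSS = √0.334250 = 0.578.

nominal=61.680 wc=[60.205,62.813] rss=0.578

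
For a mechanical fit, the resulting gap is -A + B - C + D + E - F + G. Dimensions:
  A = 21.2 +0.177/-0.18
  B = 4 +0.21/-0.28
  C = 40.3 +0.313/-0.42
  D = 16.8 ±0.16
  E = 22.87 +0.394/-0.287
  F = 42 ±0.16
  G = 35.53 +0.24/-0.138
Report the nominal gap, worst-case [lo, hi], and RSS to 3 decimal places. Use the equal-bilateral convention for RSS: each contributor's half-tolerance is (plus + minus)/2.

Stack each dimension's contribution:
  -A: nom -21.200 → Σnom=-21.200; wc +0.180/-0.177 → slack +0.180/-0.177; half-tol=0.178, Σhalf²=0.031862
  +B: nom +4.000 → Σnom=-17.200; wc +0.210/-0.280 → slack +0.390/-0.457; half-tol=0.245, Σhalf²=0.091887
  -C: nom -40.300 → Σnom=-57.500; wc +0.420/-0.313 → slack +0.810/-0.770; half-tol=0.366, Σhalf²=0.226210
  +D: nom +16.800 → Σnom=-40.700; wc +0.160/-0.160 → slack +0.970/-0.930; half-tol=0.160, Σhalf²=0.251810
  +E: nom +22.870 → Σnom=-17.830; wc +0.394/-0.287 → slack +1.364/-1.217; half-tol=0.341, Σhalf²=0.367750
  -F: nom -42.000 → Σnom=-59.830; wc +0.160/-0.160 → slack +1.524/-1.377; half-tol=0.160, Σhalf²=0.393350
  +G: nom +35.530 → Σnom=-24.300; wc +0.240/-0.138 → slack +1.764/-1.515; half-tol=0.189, Σhalf²=0.429071
Nominal = -24.300. Worst-case = [-24.300 - 1.515, -24.300 + 1.764] = [-25.815, -22.536]. RSS = √0.429071 = 0.655.

nominal=-24.300 wc=[-25.815,-22.536] rss=0.655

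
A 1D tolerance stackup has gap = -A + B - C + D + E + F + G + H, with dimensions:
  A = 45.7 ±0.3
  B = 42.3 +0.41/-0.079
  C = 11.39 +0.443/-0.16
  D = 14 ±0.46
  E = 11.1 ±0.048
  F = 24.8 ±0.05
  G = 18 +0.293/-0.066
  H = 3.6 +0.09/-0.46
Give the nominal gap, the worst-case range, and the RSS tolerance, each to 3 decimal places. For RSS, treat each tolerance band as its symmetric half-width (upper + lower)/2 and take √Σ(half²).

Stack each dimension's contribution:
  -A: nom -45.700 → Σnom=-45.700; wc +0.300/-0.300 → slack +0.300/-0.300; half-tol=0.300, Σhalf²=0.090000
  +B: nom +42.300 → Σnom=-3.400; wc +0.410/-0.079 → slack +0.710/-0.379; half-tol=0.244, Σhalf²=0.149780
  -C: nom -11.390 → Σnom=-14.790; wc +0.160/-0.443 → slack +0.870/-0.822; half-tol=0.301, Σhalf²=0.240682
  +D: nom +14.000 → Σnom=-0.790; wc +0.460/-0.460 → slack +1.330/-1.282; half-tol=0.460, Σhalf²=0.452283
  +E: nom +11.100 → Σnom=10.310; wc +0.048/-0.048 → slack +1.378/-1.330; half-tol=0.048, Σhalf²=0.454587
  +F: nom +24.800 → Σnom=35.110; wc +0.050/-0.050 → slack +1.428/-1.380; half-tol=0.050, Σhalf²=0.457087
  +G: nom +18.000 → Σnom=53.110; wc +0.293/-0.066 → slack +1.721/-1.446; half-tol=0.179, Σhalf²=0.489307
  +H: nom +3.600 → Σnom=56.710; wc +0.090/-0.460 → slack +1.811/-1.906; half-tol=0.275, Σhalf²=0.564932
Nominal = 56.710. Worst-case = [56.710 - 1.906, 56.710 + 1.811] = [54.804, 58.521]. RSS = √0.564932 = 0.752.

nominal=56.710 wc=[54.804,58.521] rss=0.752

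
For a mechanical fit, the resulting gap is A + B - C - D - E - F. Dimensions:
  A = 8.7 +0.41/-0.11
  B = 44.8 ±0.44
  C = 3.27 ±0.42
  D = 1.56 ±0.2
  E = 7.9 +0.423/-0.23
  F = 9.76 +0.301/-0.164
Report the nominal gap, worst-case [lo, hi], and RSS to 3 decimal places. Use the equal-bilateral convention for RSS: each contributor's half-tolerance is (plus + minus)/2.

Stack each dimension's contribution:
  +A: nom +8.700 → Σnom=8.700; wc +0.410/-0.110 → slack +0.410/-0.110; half-tol=0.260, Σhalf²=0.067600
  +B: nom +44.800 → Σnom=53.500; wc +0.440/-0.440 → slack +0.850/-0.550; half-tol=0.440, Σhalf²=0.261200
  -C: nom -3.270 → Σnom=50.230; wc +0.420/-0.420 → slack +1.270/-0.970; half-tol=0.420, Σhalf²=0.437600
  -D: nom -1.560 → Σnom=48.670; wc +0.200/-0.200 → slack +1.470/-1.170; half-tol=0.200, Σhalf²=0.477600
  -E: nom -7.900 → Σnom=40.770; wc +0.230/-0.423 → slack +1.700/-1.593; half-tol=0.327, Σhalf²=0.584202
  -F: nom -9.760 → Σnom=31.010; wc +0.164/-0.301 → slack +1.864/-1.894; half-tol=0.232, Σhalf²=0.638259
Nominal = 31.010. Worst-case = [31.010 - 1.894, 31.010 + 1.864] = [29.116, 32.874]. RSS = √0.638259 = 0.799.

nominal=31.010 wc=[29.116,32.874] rss=0.799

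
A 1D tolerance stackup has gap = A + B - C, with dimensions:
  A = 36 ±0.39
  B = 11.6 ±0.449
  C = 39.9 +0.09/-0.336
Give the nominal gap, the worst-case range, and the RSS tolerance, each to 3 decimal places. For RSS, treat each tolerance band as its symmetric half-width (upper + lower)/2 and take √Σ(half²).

Stack each dimension's contribution:
  +A: nom +36.000 → Σnom=36.000; wc +0.390/-0.390 → slack +0.390/-0.390; half-tol=0.390, Σhalf²=0.152100
  +B: nom +11.600 → Σnom=47.600; wc +0.449/-0.449 → slack +0.839/-0.839; half-tol=0.449, Σhalf²=0.353701
  -C: nom -39.900 → Σnom=7.700; wc +0.336/-0.090 → slack +1.175/-0.929; half-tol=0.213, Σhalf²=0.399070
Nominal = 7.700. Worst-case = [7.700 - 0.929, 7.700 + 1.175] = [6.771, 8.875]. RSS = √0.399070 = 0.632.

nominal=7.700 wc=[6.771,8.875] rss=0.632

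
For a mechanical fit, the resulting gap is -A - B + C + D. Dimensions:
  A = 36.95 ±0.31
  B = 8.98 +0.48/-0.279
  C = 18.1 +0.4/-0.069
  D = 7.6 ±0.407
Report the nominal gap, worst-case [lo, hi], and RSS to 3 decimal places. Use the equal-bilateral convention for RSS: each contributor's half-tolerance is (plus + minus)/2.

Stack each dimension's contribution:
  -A: nom -36.950 → Σnom=-36.950; wc +0.310/-0.310 → slack +0.310/-0.310; half-tol=0.310, Σhalf²=0.096100
  -B: nom -8.980 → Σnom=-45.930; wc +0.279/-0.480 → slack +0.589/-0.790; half-tol=0.380, Σhalf²=0.240120
  +C: nom +18.100 → Σnom=-27.830; wc +0.400/-0.069 → slack +0.989/-0.859; half-tol=0.235, Σhalf²=0.295111
  +D: nom +7.600 → Σnom=-20.230; wc +0.407/-0.407 → slack +1.396/-1.266; half-tol=0.407, Σhalf²=0.460760
Nominal = -20.230. Worst-case = [-20.230 - 1.266, -20.230 + 1.396] = [-21.496, -18.834]. RSS = √0.460760 = 0.679.

nominal=-20.230 wc=[-21.496,-18.834] rss=0.679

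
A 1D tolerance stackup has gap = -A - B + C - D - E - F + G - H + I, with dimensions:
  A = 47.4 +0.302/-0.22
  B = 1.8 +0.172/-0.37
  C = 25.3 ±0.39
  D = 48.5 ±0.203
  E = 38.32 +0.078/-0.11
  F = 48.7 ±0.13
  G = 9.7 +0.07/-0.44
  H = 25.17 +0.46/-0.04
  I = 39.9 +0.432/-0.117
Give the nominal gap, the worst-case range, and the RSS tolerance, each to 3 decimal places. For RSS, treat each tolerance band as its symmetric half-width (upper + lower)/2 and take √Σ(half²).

Stack each dimension's contribution:
  -A: nom -47.400 → Σnom=-47.400; wc +0.220/-0.302 → slack +0.220/-0.302; half-tol=0.261, Σhalf²=0.068121
  -B: nom -1.800 → Σnom=-49.200; wc +0.370/-0.172 → slack +0.590/-0.474; half-tol=0.271, Σhalf²=0.141562
  +C: nom +25.300 → Σnom=-23.900; wc +0.390/-0.390 → slack +0.980/-0.864; half-tol=0.390, Σhalf²=0.293662
  -D: nom -48.500 → Σnom=-72.400; wc +0.203/-0.203 → slack +1.183/-1.067; half-tol=0.203, Σhalf²=0.334871
  -E: nom -38.320 → Σnom=-110.720; wc +0.110/-0.078 → slack +1.293/-1.145; half-tol=0.094, Σhalf²=0.343707
  -F: nom -48.700 → Σnom=-159.420; wc +0.130/-0.130 → slack +1.423/-1.275; half-tol=0.130, Σhalf²=0.360607
  +G: nom +9.700 → Σnom=-149.720; wc +0.070/-0.440 → slack +1.493/-1.715; half-tol=0.255, Σhalf²=0.425632
  -H: nom -25.170 → Σnom=-174.890; wc +0.040/-0.460 → slack +1.533/-2.175; half-tol=0.250, Σhalf²=0.488132
  +I: nom +39.900 → Σnom=-134.990; wc +0.432/-0.117 → slack +1.965/-2.292; half-tol=0.275, Σhalf²=0.563482
Nominal = -134.990. Worst-case = [-134.990 - 2.292, -134.990 + 1.965] = [-137.282, -133.025]. RSS = √0.563482 = 0.751.

nominal=-134.990 wc=[-137.282,-133.025] rss=0.751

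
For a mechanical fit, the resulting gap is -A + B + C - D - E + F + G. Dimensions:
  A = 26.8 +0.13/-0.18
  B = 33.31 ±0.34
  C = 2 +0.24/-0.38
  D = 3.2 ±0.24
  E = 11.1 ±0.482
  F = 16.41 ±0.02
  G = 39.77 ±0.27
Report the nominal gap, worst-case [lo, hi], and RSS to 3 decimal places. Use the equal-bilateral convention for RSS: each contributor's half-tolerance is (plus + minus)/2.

nominal=50.390 wc=[48.528,52.162] rss=0.774

Stack each dimension's contribution:
  -A: nom -26.800 → Σnom=-26.800; wc +0.180/-0.130 → slack +0.180/-0.130; half-tol=0.155, Σhalf²=0.024025
  +B: nom +33.310 → Σnom=6.510; wc +0.340/-0.340 → slack +0.520/-0.470; half-tol=0.340, Σhalf²=0.139625
  +C: nom +2.000 → Σnom=8.510; wc +0.240/-0.380 → slack +0.760/-0.850; half-tol=0.310, Σhalf²=0.235725
  -D: nom -3.200 → Σnom=5.310; wc +0.240/-0.240 → slack +1.000/-1.090; half-tol=0.240, Σhalf²=0.293325
  -E: nom -11.100 → Σnom=-5.790; wc +0.482/-0.482 → slack +1.482/-1.572; half-tol=0.482, Σhalf²=0.525649
  +F: nom +16.410 → Σnom=10.620; wc +0.020/-0.020 → slack +1.502/-1.592; half-tol=0.020, Σhalf²=0.526049
  +G: nom +39.770 → Σnom=50.390; wc +0.270/-0.270 → slack +1.772/-1.862; half-tol=0.270, Σhalf²=0.598949
Nominal = 50.390. Worst-case = [50.390 - 1.862, 50.390 + 1.772] = [48.528, 52.162]. RSS = √0.598949 = 0.774.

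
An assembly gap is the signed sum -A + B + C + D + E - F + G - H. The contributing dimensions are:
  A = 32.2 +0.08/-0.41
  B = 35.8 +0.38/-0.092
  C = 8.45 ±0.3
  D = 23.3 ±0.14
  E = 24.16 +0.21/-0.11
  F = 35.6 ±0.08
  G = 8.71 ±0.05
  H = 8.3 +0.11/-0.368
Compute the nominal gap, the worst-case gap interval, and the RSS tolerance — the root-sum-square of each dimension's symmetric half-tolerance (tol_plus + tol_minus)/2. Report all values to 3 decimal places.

Stack each dimension's contribution:
  -A: nom -32.200 → Σnom=-32.200; wc +0.410/-0.080 → slack +0.410/-0.080; half-tol=0.245, Σhalf²=0.060025
  +B: nom +35.800 → Σnom=3.600; wc +0.380/-0.092 → slack +0.790/-0.172; half-tol=0.236, Σhalf²=0.115721
  +C: nom +8.450 → Σnom=12.050; wc +0.300/-0.300 → slack +1.090/-0.472; half-tol=0.300, Σhalf²=0.205721
  +D: nom +23.300 → Σnom=35.350; wc +0.140/-0.140 → slack +1.230/-0.612; half-tol=0.140, Σhalf²=0.225321
  +E: nom +24.160 → Σnom=59.510; wc +0.210/-0.110 → slack +1.440/-0.722; half-tol=0.160, Σhalf²=0.250921
  -F: nom -35.600 → Σnom=23.910; wc +0.080/-0.080 → slack +1.520/-0.802; half-tol=0.080, Σhalf²=0.257321
  +G: nom +8.710 → Σnom=32.620; wc +0.050/-0.050 → slack +1.570/-0.852; half-tol=0.050, Σhalf²=0.259821
  -H: nom -8.300 → Σnom=24.320; wc +0.368/-0.110 → slack +1.938/-0.962; half-tol=0.239, Σhalf²=0.316942
Nominal = 24.320. Worst-case = [24.320 - 0.962, 24.320 + 1.938] = [23.358, 26.258]. RSS = √0.316942 = 0.563.

nominal=24.320 wc=[23.358,26.258] rss=0.563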